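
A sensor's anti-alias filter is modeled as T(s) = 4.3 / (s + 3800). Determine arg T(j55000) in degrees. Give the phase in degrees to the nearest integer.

∠(j55000 + 3800) = arctan(55000/3800) = 86.05°
∠T(j55000) = −86.05° = -86.05°

-86 deg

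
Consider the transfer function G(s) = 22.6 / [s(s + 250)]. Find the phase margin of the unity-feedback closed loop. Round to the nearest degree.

90°

Gain crossover: |G(jω)| = 1 at ω ≈ 0.0904 rad s⁻¹.
∠G(j0.0904) = −90° − arctan(0.0904/250) ≈ -90.02°
PM = 180° + (-90.02°) = 89.98°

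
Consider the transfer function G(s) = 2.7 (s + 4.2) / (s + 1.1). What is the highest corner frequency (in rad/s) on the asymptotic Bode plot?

4.2 rad/s

Break frequencies occur at each pole and zero magnitude: 1.1 rad/s, 4.2 rad/s.
The highest is 4.2 rad/s.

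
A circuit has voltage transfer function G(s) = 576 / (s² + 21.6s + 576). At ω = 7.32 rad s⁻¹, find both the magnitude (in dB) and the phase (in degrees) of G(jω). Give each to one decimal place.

|(j7.32)² + 21.6(j7.32) + 576| = |522.42 + j158.11| = 545.8
|G(j7.32)| = 576 / 545.8 = 1.0553
20 log₁₀(1.0553) = 0.47 dB
∠[(j7.32)² + 21.6(j7.32) + 576] = ∠[522.42 + j158.11] = 16.84°
∠G(j7.32) = −16.84° = -16.84°

|G| = 0.5 dB, ∠G = -16.8 deg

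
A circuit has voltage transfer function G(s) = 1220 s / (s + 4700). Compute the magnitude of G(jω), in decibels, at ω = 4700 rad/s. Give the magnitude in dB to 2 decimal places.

|j4700| = 4700
|j4700 + 4700| = √(4700² + 4700²) = 6647
|G(j4700)| = 1220 × 4700 / 6647 = 862.67
20 log₁₀(862.67) = 58.717 dB

58.72 dB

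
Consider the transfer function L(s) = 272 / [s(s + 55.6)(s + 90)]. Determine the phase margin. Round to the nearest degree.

Gain crossover: |L(jω)| = 1 at ω ≈ 0.0544 rad/s.
∠L(j0.0544) = −90° − arctan(0.0544/55.6) − arctan(0.0544/90) ≈ -90.09°
PM = 180° + (-90.09°) = 89.91°

90°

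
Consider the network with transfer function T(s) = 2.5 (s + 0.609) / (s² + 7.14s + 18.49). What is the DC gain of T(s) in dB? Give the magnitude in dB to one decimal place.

T(0) = 2.5 × 0.609 / 18.49 = 0.082342
20 log₁₀(0.082342) = -21.69 dB

-21.7 dB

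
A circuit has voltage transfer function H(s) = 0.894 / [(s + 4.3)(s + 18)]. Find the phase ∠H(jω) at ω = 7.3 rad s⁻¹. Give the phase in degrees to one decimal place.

∠(j7.3 + 4.3) = arctan(7.3/4.3) = 59.50°
∠(j7.3 + 18) = arctan(7.3/18) = 22.08°
∠H(j7.3) = − (59.50° + 22.08°) = -81.58°

-81.6°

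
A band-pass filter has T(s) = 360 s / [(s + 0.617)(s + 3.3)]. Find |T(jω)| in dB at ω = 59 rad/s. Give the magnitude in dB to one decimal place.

15.7 dB

|j59| = 59
|j59 + 0.617| = √(59² + 0.617²) = 59
|j59 + 3.3| = √(59² + 3.3²) = 59.09
|T(j59)| = 360 × 59 / (59 × 59.09) = 6.0918
20 log₁₀(6.0918) = 15.69 dB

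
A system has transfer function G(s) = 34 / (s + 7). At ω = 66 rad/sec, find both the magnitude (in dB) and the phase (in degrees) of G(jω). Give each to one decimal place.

|j66 + 7| = √(66² + 7²) = 66.37
|G(j66)| = 34 / 66.37 = 0.51228
20 log₁₀(0.51228) = -5.81 dB
∠(j66 + 7) = arctan(66/7) = 83.95°
∠G(j66) = −83.95° = -83.95°

|G| = -5.8 dB, ∠G = -83.9°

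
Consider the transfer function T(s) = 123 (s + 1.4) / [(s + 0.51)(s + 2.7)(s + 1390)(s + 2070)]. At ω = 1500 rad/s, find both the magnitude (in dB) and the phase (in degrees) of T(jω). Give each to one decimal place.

|T| = -156.1 dB, ∠T = -173.0°

|j1500 + 1.4| = √(1500² + 1.4²) = 1500
|j1500 + 0.51| = √(1500² + 0.51²) = 1500
|j1500 + 2.7| = √(1500² + 2.7²) = 1500
|j1500 + 1390| = √(1500² + 1390²) = 2045
|j1500 + 2070| = √(1500² + 2070²) = 2556
|T(j1500)| = 123 × 1500 / (1500 × 1500 × 2045 × 2556) = 1.5685e-08
20 log₁₀(1.5685e-08) = -156.09 dB
∠(j1500 + 1.4) = arctan(1500/1.4) = 89.95°
∠(j1500 + 0.51) = arctan(1500/0.51) = 89.98°
∠(j1500 + 2.7) = arctan(1500/2.7) = 89.90°
∠(j1500 + 1390) = arctan(1500/1390) = 47.18°
∠(j1500 + 2070) = arctan(1500/2070) = 35.93°
∠T(j1500) = 89.95° − (89.98° + 89.90° + 47.18° + 35.93°) = -173.04°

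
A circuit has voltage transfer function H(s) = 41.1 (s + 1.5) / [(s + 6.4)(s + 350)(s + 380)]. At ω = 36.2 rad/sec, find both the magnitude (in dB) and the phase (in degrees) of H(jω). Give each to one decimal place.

|H| = -70.4 dB, ∠H = -3.7°

|j36.2 + 1.5| = √(36.2² + 1.5²) = 36.23
|j36.2 + 6.4| = √(36.2² + 6.4²) = 36.76
|j36.2 + 350| = √(36.2² + 350²) = 351.9
|j36.2 + 380| = √(36.2² + 380²) = 381.7
|H(j36.2)| = 41.1 × 36.23 / (36.76 × 351.9 × 381.7) = 0.00030158
20 log₁₀(0.00030158) = -70.41 dB
∠(j36.2 + 1.5) = arctan(36.2/1.5) = 87.63°
∠(j36.2 + 6.4) = arctan(36.2/6.4) = 79.97°
∠(j36.2 + 350) = arctan(36.2/350) = 5.91°
∠(j36.2 + 380) = arctan(36.2/380) = 5.44°
∠H(j36.2) = 87.63° − (79.97° + 5.91° + 5.44°) = -3.69°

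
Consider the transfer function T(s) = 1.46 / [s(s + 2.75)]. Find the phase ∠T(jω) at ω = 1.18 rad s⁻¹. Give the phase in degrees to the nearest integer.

∠(j1.18 + 2.75) = arctan(1.18/2.75) = 23.22°
∠(j1.18) = 90.00°
∠T(j1.18) = − (23.22° + 90.00°) = -113.22°

-113°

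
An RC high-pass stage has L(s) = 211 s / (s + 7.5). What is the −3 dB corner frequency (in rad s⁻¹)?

7.5 rad s⁻¹

For a single-pole high-pass, the −3 dB point is at the pole: ω = 7.5 rad s⁻¹.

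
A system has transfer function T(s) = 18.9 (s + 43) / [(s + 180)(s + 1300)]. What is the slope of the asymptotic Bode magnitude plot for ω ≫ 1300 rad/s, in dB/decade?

With 1 zero and 2 poles, the high-frequency asymptotic slope is 20 × (1 − 2) = -20 dB/decade.

-20 dB/decade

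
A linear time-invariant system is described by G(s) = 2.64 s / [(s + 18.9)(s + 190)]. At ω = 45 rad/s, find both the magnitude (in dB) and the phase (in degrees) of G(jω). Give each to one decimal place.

|j45| = 45
|j45 + 18.9| = √(45² + 18.9²) = 48.81
|j45 + 190| = √(45² + 190²) = 195.3
|G(j45)| = 2.64 × 45 / (48.81 × 195.3) = 0.012466
20 log₁₀(0.012466) = -38.09 dB
∠(j45) = 90.00°
∠(j45 + 18.9) = arctan(45/18.9) = 67.22°
∠(j45 + 190) = arctan(45/190) = 13.32°
∠G(j45) = 90.00° − (67.22° + 13.32°) = 9.46°

|G| = -38.1 dB, ∠G = 9.5°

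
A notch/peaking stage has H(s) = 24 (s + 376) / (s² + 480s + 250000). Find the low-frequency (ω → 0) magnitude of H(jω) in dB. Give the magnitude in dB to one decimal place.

-28.9 dB

H(0) = 24 × 376 / 250000 = 0.036096
20 log₁₀(0.036096) = -28.85 dB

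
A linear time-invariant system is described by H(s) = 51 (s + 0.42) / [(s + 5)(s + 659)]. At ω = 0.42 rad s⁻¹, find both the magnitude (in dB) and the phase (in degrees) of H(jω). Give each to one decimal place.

|H| = -40.8 dB, ∠H = 40.2 deg

|j0.42 + 0.42| = √(0.42² + 0.42²) = 0.594
|j0.42 + 5| = √(0.42² + 5²) = 5.018
|j0.42 + 659| = √(0.42² + 659²) = 659
|H(j0.42)| = 51 × 0.594 / (5.018 × 659) = 0.0091612
20 log₁₀(0.0091612) = -40.76 dB
∠(j0.42 + 0.42) = arctan(0.42/0.42) = 45.00°
∠(j0.42 + 5) = arctan(0.42/5) = 4.80°
∠(j0.42 + 659) = arctan(0.42/659) = 0.04°
∠H(j0.42) = 45.00° − (4.80° + 0.04°) = 40.16°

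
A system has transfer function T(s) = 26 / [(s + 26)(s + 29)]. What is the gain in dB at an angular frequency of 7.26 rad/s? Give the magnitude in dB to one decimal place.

|j7.26 + 26| = √(7.26² + 26²) = 26.99
|j7.26 + 29| = √(7.26² + 29²) = 29.89
|T(j7.26)| = 26 / (26.99 × 29.89) = 0.032218
20 log₁₀(0.032218) = -29.84 dB

-29.8 dB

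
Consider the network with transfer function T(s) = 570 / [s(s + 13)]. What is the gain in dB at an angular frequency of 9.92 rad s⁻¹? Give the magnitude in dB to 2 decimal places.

|j9.92 + 13| = √(9.92² + 13²) = 16.35
|j9.92| = 9.92
|T(j9.92)| = 570 / (16.35 × 9.92) = 3.5138
20 log₁₀(3.5138) = 10.916 dB

10.92 dB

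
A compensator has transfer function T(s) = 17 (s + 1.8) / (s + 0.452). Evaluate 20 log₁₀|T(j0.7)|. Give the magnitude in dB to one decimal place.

|j0.7 + 1.8| = √(0.7² + 1.8²) = 1.931
|j0.7 + 0.452| = √(0.7² + 0.452²) = 0.8332
|T(j0.7)| = 17 × 1.931 / 0.8332 = 39.403
20 log₁₀(39.403) = 31.91 dB

31.9 dB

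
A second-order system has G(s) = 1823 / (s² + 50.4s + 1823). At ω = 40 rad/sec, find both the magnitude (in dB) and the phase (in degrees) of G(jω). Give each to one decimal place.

|G| = -0.9 dB, ∠G = -83.7°

|(j40)² + 50.4(j40) + 1823| = |223 + j2016| = 2028
|G(j40)| = 1823 / 2028 = 0.89878
20 log₁₀(0.89878) = -0.93 dB
∠[(j40)² + 50.4(j40) + 1823] = ∠[223 + j2016] = 83.69°
∠G(j40) = −83.69° = -83.69°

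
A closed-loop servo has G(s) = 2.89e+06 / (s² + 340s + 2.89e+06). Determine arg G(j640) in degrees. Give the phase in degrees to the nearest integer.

-5°

∠[(j640)² + 340(j640) + 2.89e+06] = ∠[2.4804e+06 + j2.176e+05] = 5.01°
∠G(j640) = −5.01° = -5.01°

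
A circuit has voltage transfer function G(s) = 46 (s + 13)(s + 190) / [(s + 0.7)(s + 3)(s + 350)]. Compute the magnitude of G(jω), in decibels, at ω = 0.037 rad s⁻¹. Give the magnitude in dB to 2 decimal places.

43.77 dB

|j0.037 + 13| = √(0.037² + 13²) = 13
|j0.037 + 190| = √(0.037² + 190²) = 190
|j0.037 + 0.7| = √(0.037² + 0.7²) = 0.701
|j0.037 + 3| = √(0.037² + 3²) = 3
|j0.037 + 350| = √(0.037² + 350²) = 350
|G(j0.037)| = 46 × 13 × 190 / (0.701 × 3 × 350) = 154.36
20 log₁₀(154.36) = 43.771 dB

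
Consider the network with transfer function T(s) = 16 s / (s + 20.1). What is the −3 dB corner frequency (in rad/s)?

20.1 rad/s

For a single-pole high-pass, the −3 dB point is at the pole: ω = 20.1 rad/s.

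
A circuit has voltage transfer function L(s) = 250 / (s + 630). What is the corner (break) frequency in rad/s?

630 rad/s

The single real pole at s = −630 gives a corner at ω = 630 rad/s.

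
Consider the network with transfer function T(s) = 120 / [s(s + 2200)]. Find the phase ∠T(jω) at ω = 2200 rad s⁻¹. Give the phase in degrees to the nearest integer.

-135°

∠(j2200 + 2200) = arctan(2200/2200) = 45.00°
∠(j2200) = 90.00°
∠T(j2200) = − (45.00° + 90.00°) = -135.00°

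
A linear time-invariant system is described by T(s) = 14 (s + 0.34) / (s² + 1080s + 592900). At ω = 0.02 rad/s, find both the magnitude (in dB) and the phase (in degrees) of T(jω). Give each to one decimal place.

|j0.02 + 0.34| = √(0.02² + 0.34²) = 0.3406
|(j0.02)² + 1080(j0.02) + 592900| = |5.929e+05 + j21.6| = 5.929e+05
|T(j0.02)| = 14 × 0.3406 / 5.929e+05 = 8.0422e-06
20 log₁₀(8.0422e-06) = -101.89 dB
∠(j0.02 + 0.34) = arctan(0.02/0.34) = 3.37°
∠[(j0.02)² + 1080(j0.02) + 592900] = ∠[5.929e+05 + j21.6] = 0.00°
∠T(j0.02) = 3.37° − 0.00° = 3.36°

|T| = -101.9 dB, ∠T = 3.4°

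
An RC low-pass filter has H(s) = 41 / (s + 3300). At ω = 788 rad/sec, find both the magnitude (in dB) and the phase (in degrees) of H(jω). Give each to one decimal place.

|j788 + 3300| = √(788² + 3300²) = 3393
|H(j788)| = 41 / 3393 = 0.012084
20 log₁₀(0.012084) = -38.36 dB
∠(j788 + 3300) = arctan(788/3300) = 13.43°
∠H(j788) = −13.43° = -13.43°

|H| = -38.4 dB, ∠H = -13.4°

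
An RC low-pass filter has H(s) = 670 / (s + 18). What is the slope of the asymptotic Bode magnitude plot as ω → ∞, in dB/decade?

With 0 zeros and 1 pole, the high-frequency asymptotic slope is 20 × (0 − 1) = -20 dB/decade.

-20 dB/decade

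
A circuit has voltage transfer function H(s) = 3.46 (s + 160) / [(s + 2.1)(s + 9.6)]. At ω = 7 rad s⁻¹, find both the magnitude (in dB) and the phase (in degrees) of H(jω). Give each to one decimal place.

|H| = 16.1 dB, ∠H = -106.9°

|j7 + 160| = √(7² + 160²) = 160.2
|j7 + 2.1| = √(7² + 2.1²) = 7.308
|j7 + 9.6| = √(7² + 9.6²) = 11.88
|H(j7)| = 3.46 × 160.2 / (7.308 × 11.88) = 6.3818
20 log₁₀(6.3818) = 16.10 dB
∠(j7 + 160) = arctan(7/160) = 2.51°
∠(j7 + 2.1) = arctan(7/2.1) = 73.30°
∠(j7 + 9.6) = arctan(7/9.6) = 36.10°
∠H(j7) = 2.51° − (73.30° + 36.10°) = -106.89°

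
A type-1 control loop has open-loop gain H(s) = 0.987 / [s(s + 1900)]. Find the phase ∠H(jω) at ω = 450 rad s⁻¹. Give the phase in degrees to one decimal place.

-103.3 deg

∠(j450 + 1900) = arctan(450/1900) = 13.32°
∠(j450) = 90.00°
∠H(j450) = − (13.32° + 90.00°) = -103.32°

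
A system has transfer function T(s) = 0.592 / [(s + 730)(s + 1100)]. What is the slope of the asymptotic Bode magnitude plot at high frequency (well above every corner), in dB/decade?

-40 dB/decade

With 0 zeros and 2 poles, the high-frequency asymptotic slope is 20 × (0 − 2) = -40 dB/decade.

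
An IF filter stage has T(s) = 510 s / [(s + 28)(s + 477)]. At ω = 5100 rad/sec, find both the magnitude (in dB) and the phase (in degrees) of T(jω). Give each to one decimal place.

|j5100| = 5100
|j5100 + 28| = √(5100² + 28²) = 5100
|j5100 + 477| = √(5100² + 477²) = 5122
|T(j5100)| = 510 × 5100 / (5100 × 5122) = 0.099564
20 log₁₀(0.099564) = -20.04 dB
∠(j5100) = 90.00°
∠(j5100 + 28) = arctan(5100/28) = 89.69°
∠(j5100 + 477) = arctan(5100/477) = 84.66°
∠T(j5100) = 90.00° − (89.69° + 84.66°) = -84.34°

|T| = -20.0 dB, ∠T = -84.3°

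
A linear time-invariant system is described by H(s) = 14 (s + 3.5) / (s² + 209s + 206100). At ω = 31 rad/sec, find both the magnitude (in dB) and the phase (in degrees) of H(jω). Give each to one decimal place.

|j31 + 3.5| = √(31² + 3.5²) = 31.2
|(j31)² + 209(j31) + 206100| = |2.0514e+05 + j6479| = 2.052e+05
|H(j31)| = 14 × 31.2 / 2.052e+05 = 0.002128
20 log₁₀(0.002128) = -53.44 dB
∠(j31 + 3.5) = arctan(31/3.5) = 83.56°
∠[(j31)² + 209(j31) + 206100] = ∠[2.0514e+05 + j6479] = 1.81°
∠H(j31) = 83.56° − 1.81° = 81.75°

|H| = -53.4 dB, ∠H = 81.7°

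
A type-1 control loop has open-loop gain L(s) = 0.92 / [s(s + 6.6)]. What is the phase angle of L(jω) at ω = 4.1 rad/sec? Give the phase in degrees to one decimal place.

∠(j4.1 + 6.6) = arctan(4.1/6.6) = 31.85°
∠(j4.1) = 90.00°
∠L(j4.1) = − (31.85° + 90.00°) = -121.85°

-121.8°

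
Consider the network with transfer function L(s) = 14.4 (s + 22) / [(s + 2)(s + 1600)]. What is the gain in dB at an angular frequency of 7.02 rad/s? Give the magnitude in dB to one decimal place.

|j7.02 + 22| = √(7.02² + 22²) = 23.09
|j7.02 + 2| = √(7.02² + 2²) = 7.299
|j7.02 + 1600| = √(7.02² + 1600²) = 1600
|L(j7.02)| = 14.4 × 23.09 / (7.299 × 1600) = 0.028473
20 log₁₀(0.028473) = -30.91 dB

-30.9 dB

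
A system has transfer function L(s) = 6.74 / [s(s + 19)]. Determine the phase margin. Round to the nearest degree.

89 deg

Gain crossover: |L(jω)| = 1 at ω ≈ 0.355 rad s⁻¹.
∠L(j0.355) = −90° − arctan(0.355/19) ≈ -91.07°
PM = 180° + (-91.07°) = 88.93°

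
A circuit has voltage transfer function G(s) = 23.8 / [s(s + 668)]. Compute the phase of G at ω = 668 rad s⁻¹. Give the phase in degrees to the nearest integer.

-135 deg

∠(j668 + 668) = arctan(668/668) = 45.00°
∠(j668) = 90.00°
∠G(j668) = − (45.00° + 90.00°) = -135.00°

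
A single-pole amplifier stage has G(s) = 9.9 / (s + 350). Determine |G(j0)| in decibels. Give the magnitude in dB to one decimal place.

G(0) = 9.9 / 350 = 0.028286
20 log₁₀(0.028286) = -30.97 dB

-31.0 dB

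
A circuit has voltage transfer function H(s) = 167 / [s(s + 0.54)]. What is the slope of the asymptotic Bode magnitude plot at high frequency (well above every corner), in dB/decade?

-40 dB/decade

With 0 zeros and 2 poles, the high-frequency asymptotic slope is 20 × (0 − 2) = -40 dB/decade.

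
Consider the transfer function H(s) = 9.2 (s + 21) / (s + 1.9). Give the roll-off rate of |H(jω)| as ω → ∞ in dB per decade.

0 dB/decade

With 1 zero and 1 pole, the high-frequency asymptotic slope is 20 × (1 − 1) = 0 dB/decade.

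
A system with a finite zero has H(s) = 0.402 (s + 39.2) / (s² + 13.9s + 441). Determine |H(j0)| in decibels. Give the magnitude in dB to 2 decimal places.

H(0) = 0.402 × 39.2 / 441 = 0.035733
20 log₁₀(0.035733) = -28.939 dB

-28.94 dB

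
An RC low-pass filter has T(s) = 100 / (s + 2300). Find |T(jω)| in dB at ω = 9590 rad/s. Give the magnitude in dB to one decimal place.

|j9590 + 2300| = √(9590² + 2300²) = 9862
|T(j9590)| = 100 / 9862 = 0.01014
20 log₁₀(0.01014) = -39.88 dB

-39.9 dB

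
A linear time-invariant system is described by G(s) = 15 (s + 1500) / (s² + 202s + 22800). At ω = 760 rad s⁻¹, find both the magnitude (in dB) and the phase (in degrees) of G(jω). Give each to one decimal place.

|j760 + 1500| = √(760² + 1500²) = 1682
|(j760)² + 202(j760) + 22800| = |-5.548e+05 + j1.5352e+05| = 5.756e+05
|G(j760)| = 15 × 1682 / 5.756e+05 = 0.043817
20 log₁₀(0.043817) = -27.17 dB
∠(j760 + 1500) = arctan(760/1500) = 26.87°
∠[(j760)² + 202(j760) + 22800] = ∠[-5.548e+05 + j1.5352e+05] = 164.53°
∠G(j760) = 26.87° − 164.53° = -137.66°

|G| = -27.2 dB, ∠G = -137.7°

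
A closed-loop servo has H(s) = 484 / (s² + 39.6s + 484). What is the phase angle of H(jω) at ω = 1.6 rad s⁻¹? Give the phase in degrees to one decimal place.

-7.5 deg

∠[(j1.6)² + 39.6(j1.6) + 484] = ∠[481.44 + j63.36] = 7.50°
∠H(j1.6) = −7.50° = -7.50°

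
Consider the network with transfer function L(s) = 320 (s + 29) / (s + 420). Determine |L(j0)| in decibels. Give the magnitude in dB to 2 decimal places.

L(0) = 320 × 29 / 420 = 22.095
20 log₁₀(22.095) = 26.886 dB

26.89 dB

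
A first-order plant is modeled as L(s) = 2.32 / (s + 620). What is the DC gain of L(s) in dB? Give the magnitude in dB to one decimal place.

L(0) = 2.32 / 620 = 0.0037419
20 log₁₀(0.0037419) = -48.54 dB

-48.5 dB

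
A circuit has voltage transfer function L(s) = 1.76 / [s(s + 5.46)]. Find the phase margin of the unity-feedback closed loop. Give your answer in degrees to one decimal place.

86.6°

Gain crossover: |L(jω)| = 1 at ω ≈ 0.322 rad/s.
∠L(j0.322) = −90° − arctan(0.322/5.46) ≈ -93.37°
PM = 180° + (-93.37°) = 86.63°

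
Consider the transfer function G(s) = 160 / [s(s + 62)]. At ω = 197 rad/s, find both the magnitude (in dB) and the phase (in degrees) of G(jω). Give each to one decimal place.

|j197 + 62| = √(197² + 62²) = 206.5
|j197| = 197
|G(j197)| = 160 / (206.5 × 197) = 0.0039326
20 log₁₀(0.0039326) = -48.11 dB
∠(j197 + 62) = arctan(197/62) = 72.53°
∠(j197) = 90.00°
∠G(j197) = − (72.53° + 90.00°) = -162.53°

|G| = -48.1 dB, ∠G = -162.5 deg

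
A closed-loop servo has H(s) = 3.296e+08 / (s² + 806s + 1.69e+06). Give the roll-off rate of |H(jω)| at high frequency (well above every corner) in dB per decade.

-40 dB/decade

With 0 zeros and 2 poles, the high-frequency asymptotic slope is 20 × (0 − 2) = -40 dB/decade.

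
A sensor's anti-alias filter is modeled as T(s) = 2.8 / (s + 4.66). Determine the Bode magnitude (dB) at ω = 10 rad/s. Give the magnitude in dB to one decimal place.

-11.9 dB

|j10 + 4.66| = √(10² + 4.66²) = 11.03
|T(j10)| = 2.8 / 11.03 = 0.2538
20 log₁₀(0.2538) = -11.91 dB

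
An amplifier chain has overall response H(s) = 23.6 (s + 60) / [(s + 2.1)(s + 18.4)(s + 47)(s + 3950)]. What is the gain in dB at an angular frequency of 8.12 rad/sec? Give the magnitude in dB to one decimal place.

|j8.12 + 60| = √(8.12² + 60²) = 60.55
|j8.12 + 2.1| = √(8.12² + 2.1²) = 8.387
|j8.12 + 18.4| = √(8.12² + 18.4²) = 20.11
|j8.12 + 47| = √(8.12² + 47²) = 47.7
|j8.12 + 3950| = √(8.12² + 3950²) = 3950
|H(j8.12)| = 23.6 × 60.55 / (8.387 × 20.11 × 47.7 × 3950) = 4.4963e-05
20 log₁₀(4.4963e-05) = -86.94 dB

-86.9 dB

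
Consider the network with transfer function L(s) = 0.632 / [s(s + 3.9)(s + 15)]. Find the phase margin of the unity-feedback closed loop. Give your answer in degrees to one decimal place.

89.8°

Gain crossover: |L(jω)| = 1 at ω ≈ 0.0108 rad/sec.
∠L(j0.0108) = −90° − arctan(0.0108/3.9) − arctan(0.0108/15) ≈ -90.20°
PM = 180° + (-90.20°) = 89.80°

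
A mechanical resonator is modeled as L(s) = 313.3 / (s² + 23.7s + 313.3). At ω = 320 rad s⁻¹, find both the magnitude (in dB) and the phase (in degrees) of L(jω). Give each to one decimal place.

|L| = -50.3 dB, ∠L = -175.8°

|(j320)² + 23.7(j320) + 313.3| = |-1.0209e+05 + j7584| = 1.024e+05
|L(j320)| = 313.3 / 1.024e+05 = 0.0030605
20 log₁₀(0.0030605) = -50.28 dB
∠[(j320)² + 23.7(j320) + 313.3] = ∠[-1.0209e+05 + j7584] = 175.75°
∠L(j320) = −175.75° = -175.75°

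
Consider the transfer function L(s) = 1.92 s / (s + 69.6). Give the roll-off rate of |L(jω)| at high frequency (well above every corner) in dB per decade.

0 dB/decade

With 1 zero and 1 pole, the high-frequency asymptotic slope is 20 × (1 − 1) = 0 dB/decade.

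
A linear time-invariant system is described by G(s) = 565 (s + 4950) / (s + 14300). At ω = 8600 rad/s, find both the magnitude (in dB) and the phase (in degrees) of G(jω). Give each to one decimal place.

|G| = 50.5 dB, ∠G = 29.1 deg

|j8600 + 4950| = √(8600² + 4950²) = 9923
|j8600 + 14300| = √(8600² + 14300²) = 1.669e+04
|G(j8600)| = 565 × 9923 / 1.669e+04 = 335.98
20 log₁₀(335.98) = 50.53 dB
∠(j8600 + 4950) = arctan(8600/4950) = 60.08°
∠(j8600 + 14300) = arctan(8600/14300) = 31.02°
∠G(j8600) = 60.08° − 31.02° = 29.05°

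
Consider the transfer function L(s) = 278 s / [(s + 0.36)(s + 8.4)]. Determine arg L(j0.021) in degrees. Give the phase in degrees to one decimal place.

86.5°

∠(j0.021) = 90.00°
∠(j0.021 + 0.36) = arctan(0.021/0.36) = 3.34°
∠(j0.021 + 8.4) = arctan(0.021/8.4) = 0.14°
∠L(j0.021) = 90.00° − (3.34° + 0.14°) = 86.52°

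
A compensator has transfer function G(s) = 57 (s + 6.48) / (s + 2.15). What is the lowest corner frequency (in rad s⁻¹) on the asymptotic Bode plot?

2.15 rad s⁻¹

Break frequencies occur at each pole and zero magnitude: 2.15 rad s⁻¹, 6.48 rad s⁻¹.
The lowest is 2.15 rad s⁻¹.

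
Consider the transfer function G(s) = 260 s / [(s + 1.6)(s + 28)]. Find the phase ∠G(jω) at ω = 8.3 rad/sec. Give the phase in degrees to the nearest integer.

∠(j8.3) = 90.00°
∠(j8.3 + 1.6) = arctan(8.3/1.6) = 79.09°
∠(j8.3 + 28) = arctan(8.3/28) = 16.51°
∠G(j8.3) = 90.00° − (79.09° + 16.51°) = -5.60°

-6°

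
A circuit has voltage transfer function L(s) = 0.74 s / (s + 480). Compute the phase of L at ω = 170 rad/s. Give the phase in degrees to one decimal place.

∠(j170) = 90.00°
∠(j170 + 480) = arctan(170/480) = 19.50°
∠L(j170) = 90.00° − 19.50° = 70.50°

70.5 deg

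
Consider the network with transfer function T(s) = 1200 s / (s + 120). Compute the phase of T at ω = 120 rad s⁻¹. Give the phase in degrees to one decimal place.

45.0°

∠(j120) = 90.00°
∠(j120 + 120) = arctan(120/120) = 45.00°
∠T(j120) = 90.00° − 45.00° = 45.00°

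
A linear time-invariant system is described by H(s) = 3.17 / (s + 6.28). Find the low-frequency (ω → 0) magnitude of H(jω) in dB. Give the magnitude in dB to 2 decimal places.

-5.94 dB

H(0) = 3.17 / 6.28 = 0.50478
20 log₁₀(0.50478) = -5.938 dB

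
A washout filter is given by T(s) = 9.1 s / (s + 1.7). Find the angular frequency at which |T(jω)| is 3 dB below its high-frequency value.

For a single-pole high-pass, the −3 dB point is at the pole: ω = 1.7 rad s⁻¹.

1.7 rad s⁻¹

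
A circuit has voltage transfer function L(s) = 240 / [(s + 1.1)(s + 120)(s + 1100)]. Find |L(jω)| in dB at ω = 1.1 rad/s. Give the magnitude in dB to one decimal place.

|j1.1 + 1.1| = √(1.1² + 1.1²) = 1.556
|j1.1 + 120| = √(1.1² + 120²) = 120
|j1.1 + 1100| = √(1.1² + 1100²) = 1100
|L(j1.1)| = 240 / (1.556 × 120 × 1100) = 0.0011687
20 log₁₀(0.0011687) = -58.65 dB

-58.6 dB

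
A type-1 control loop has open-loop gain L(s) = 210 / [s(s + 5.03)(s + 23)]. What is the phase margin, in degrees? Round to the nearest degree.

Gain crossover: |L(jω)| = 1 at ω ≈ 1.71 rad/s.
∠L(j1.71) = −90° − arctan(1.71/5.03) − arctan(1.71/23) ≈ -113.07°
PM = 180° + (-113.07°) = 66.93°

67°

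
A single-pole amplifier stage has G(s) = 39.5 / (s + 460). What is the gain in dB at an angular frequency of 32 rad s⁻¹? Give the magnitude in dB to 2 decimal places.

-21.34 dB

|j32 + 460| = √(32² + 460²) = 461.1
|G(j32)| = 39.5 / 461.1 = 0.085663
20 log₁₀(0.085663) = -21.344 dB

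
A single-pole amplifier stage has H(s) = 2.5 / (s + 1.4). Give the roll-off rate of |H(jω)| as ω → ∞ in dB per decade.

With 0 zeros and 1 pole, the high-frequency asymptotic slope is 20 × (0 − 1) = -20 dB/decade.

-20 dB/decade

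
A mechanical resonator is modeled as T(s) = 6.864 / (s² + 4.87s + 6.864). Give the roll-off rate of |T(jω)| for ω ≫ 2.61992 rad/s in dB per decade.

-40 dB/decade

With 0 zeros and 2 poles, the high-frequency asymptotic slope is 20 × (0 − 2) = -40 dB/decade.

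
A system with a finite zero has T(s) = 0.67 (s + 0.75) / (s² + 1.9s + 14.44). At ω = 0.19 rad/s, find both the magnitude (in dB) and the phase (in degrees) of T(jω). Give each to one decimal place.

|j0.19 + 0.75| = √(0.19² + 0.75²) = 0.7737
|(j0.19)² + 1.9(j0.19) + 14.44| = |14.404 + j0.361| = 14.41
|T(j0.19)| = 0.67 × 0.7737 / 14.41 = 0.035977
20 log₁₀(0.035977) = -28.88 dB
∠(j0.19 + 0.75) = arctan(0.19/0.75) = 14.22°
∠[(j0.19)² + 1.9(j0.19) + 14.44] = ∠[14.404 + j0.361] = 1.44°
∠T(j0.19) = 14.22° − 1.44° = 12.78°

|T| = -28.9 dB, ∠T = 12.8°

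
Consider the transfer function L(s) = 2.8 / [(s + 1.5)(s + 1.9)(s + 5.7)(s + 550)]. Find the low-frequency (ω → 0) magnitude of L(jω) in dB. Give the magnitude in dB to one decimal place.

-70.1 dB

L(0) = 2.8 / (1.5 × 1.9 × 5.7 × 550) = 0.00031338
20 log₁₀(0.00031338) = -70.08 dB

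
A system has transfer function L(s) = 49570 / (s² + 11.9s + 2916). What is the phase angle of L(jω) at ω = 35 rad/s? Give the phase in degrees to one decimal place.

∠[(j35)² + 11.9(j35) + 2916] = ∠[1691 + j416.5] = 13.84°
∠L(j35) = −13.84° = -13.84°

-13.8°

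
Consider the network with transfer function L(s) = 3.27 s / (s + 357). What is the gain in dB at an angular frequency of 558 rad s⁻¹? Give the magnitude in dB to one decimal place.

|j558| = 558
|j558 + 357| = √(558² + 357²) = 662.4
|L(j558)| = 3.27 × 558 / 662.4 = 2.7545
20 log₁₀(2.7545) = 8.80 dB

8.8 dB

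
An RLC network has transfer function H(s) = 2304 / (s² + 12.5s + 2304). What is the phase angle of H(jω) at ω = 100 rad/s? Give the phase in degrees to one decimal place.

-170.8 deg

∠[(j100)² + 12.5(j100) + 2304] = ∠[-7696 + j1250] = 170.77°
∠H(j100) = −170.77° = -170.77°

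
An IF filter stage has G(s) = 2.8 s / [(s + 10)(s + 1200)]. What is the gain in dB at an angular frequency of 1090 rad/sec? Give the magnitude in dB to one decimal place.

|j1090| = 1090
|j1090 + 10| = √(1090² + 10²) = 1090
|j1090 + 1200| = √(1090² + 1200²) = 1621
|G(j1090)| = 2.8 × 1090 / (1090 × 1621) = 0.0017271
20 log₁₀(0.0017271) = -55.25 dB

-55.3 dB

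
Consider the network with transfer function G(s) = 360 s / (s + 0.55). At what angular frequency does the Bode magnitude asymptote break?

The single real pole at s = −0.55 gives a corner at ω = 0.55 rad/s.

0.55 rad/s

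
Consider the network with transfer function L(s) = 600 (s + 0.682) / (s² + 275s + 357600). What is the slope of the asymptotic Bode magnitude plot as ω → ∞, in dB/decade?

-20 dB/decade

With 1 zero and 2 poles, the high-frequency asymptotic slope is 20 × (1 − 2) = -20 dB/decade.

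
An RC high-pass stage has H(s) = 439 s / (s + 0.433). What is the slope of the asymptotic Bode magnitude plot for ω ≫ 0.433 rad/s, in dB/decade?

With 1 zero and 1 pole, the high-frequency asymptotic slope is 20 × (1 − 1) = 0 dB/decade.

0 dB/decade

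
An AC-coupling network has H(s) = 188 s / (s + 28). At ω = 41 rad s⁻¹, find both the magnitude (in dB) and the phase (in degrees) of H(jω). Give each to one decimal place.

|H| = 43.8 dB, ∠H = 34.3°

|j41| = 41
|j41 + 28| = √(41² + 28²) = 49.65
|H(j41)| = 188 × 41 / 49.65 = 155.25
20 log₁₀(155.25) = 43.82 dB
∠(j41) = 90.00°
∠(j41 + 28) = arctan(41/28) = 55.67°
∠H(j41) = 90.00° − 55.67° = 34.33°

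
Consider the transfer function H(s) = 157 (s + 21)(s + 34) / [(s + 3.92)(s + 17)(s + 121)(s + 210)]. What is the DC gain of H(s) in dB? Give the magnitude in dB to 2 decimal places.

-23.58 dB

H(0) = 157 × 21 × 34 / (3.92 × 17 × 121 × 210) = 0.0662
20 log₁₀(0.0662) = -23.583 dB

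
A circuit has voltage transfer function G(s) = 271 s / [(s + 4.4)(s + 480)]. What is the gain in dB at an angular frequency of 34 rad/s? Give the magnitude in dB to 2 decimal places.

|j34| = 34
|j34 + 4.4| = √(34² + 4.4²) = 34.28
|j34 + 480| = √(34² + 480²) = 481.2
|G(j34)| = 271 × 34 / (34.28 × 481.2) = 0.55851
20 log₁₀(0.55851) = -5.059 dB

-5.06 dB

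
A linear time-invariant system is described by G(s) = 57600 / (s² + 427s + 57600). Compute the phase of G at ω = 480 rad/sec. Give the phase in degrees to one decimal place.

∠[(j480)² + 427(j480) + 57600] = ∠[-1.728e+05 + j2.0496e+05] = 130.13°
∠G(j480) = −130.13° = -130.13°

-130.1 deg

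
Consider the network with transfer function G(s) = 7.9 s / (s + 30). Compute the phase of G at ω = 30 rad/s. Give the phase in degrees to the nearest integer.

45 deg

∠(j30) = 90.00°
∠(j30 + 30) = arctan(30/30) = 45.00°
∠G(j30) = 90.00° − 45.00° = 45.00°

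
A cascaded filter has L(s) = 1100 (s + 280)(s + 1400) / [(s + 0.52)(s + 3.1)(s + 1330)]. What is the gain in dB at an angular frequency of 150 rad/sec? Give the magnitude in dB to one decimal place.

|j150 + 280| = √(150² + 280²) = 317.6
|j150 + 1400| = √(150² + 1400²) = 1408
|j150 + 0.52| = √(150² + 0.52²) = 150
|j150 + 3.1| = √(150² + 3.1²) = 150
|j150 + 1330| = √(150² + 1330²) = 1338
|L(j150)| = 1100 × 317.6 × 1408 / (150 × 150 × 1338) = 16.333
20 log₁₀(16.333) = 24.26 dB

24.3 dB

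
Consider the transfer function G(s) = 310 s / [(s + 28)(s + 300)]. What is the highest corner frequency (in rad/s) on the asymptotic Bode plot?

300 rad/s

Break frequencies occur at each pole and zero magnitude: 28 rad/s, 300 rad/s.
The highest is 300 rad/s.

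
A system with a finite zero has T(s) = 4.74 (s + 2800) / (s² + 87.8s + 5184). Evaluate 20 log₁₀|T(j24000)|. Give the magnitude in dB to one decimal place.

|j24000 + 2800| = √(24000² + 2800²) = 2.416e+04
|(j24000)² + 87.8(j24000) + 5184| = |-5.7599e+08 + j2.1072e+06| = 5.76e+08
|T(j24000)| = 4.74 × 2.416e+04 / 5.76e+08 = 0.00019884
20 log₁₀(0.00019884) = -74.03 dB

-74.0 dB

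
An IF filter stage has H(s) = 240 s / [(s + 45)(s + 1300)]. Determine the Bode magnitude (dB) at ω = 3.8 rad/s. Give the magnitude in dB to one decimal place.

-36.2 dB

|j3.8| = 3.8
|j3.8 + 45| = √(3.8² + 45²) = 45.16
|j3.8 + 1300| = √(3.8² + 1300²) = 1300
|H(j3.8)| = 240 × 3.8 / (45.16 × 1300) = 0.015534
20 log₁₀(0.015534) = -36.17 dB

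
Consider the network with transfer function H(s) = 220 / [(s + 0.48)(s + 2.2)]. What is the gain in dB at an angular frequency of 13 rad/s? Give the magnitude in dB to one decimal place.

|j13 + 0.48| = √(13² + 0.48²) = 13.01
|j13 + 2.2| = √(13² + 2.2²) = 13.18
|H(j13)| = 220 / (13.01 × 13.18) = 1.2827
20 log₁₀(1.2827) = 2.16 dB

2.2 dB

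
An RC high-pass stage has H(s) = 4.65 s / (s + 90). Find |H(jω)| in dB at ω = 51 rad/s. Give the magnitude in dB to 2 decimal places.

7.21 dB

|j51| = 51
|j51 + 90| = √(51² + 90²) = 103.4
|H(j51)| = 4.65 × 51 / 103.4 = 2.2925
20 log₁₀(2.2925) = 7.206 dB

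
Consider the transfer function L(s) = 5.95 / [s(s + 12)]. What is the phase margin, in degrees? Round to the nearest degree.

Gain crossover: |L(jω)| = 1 at ω ≈ 0.495 rad/sec.
∠L(j0.495) = −90° − arctan(0.495/12) ≈ -92.36°
PM = 180° + (-92.36°) = 87.64°

88 deg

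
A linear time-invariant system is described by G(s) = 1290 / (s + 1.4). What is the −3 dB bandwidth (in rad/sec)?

1.4 rad/sec

For a single-pole low-pass, the −3 dB point is at the pole: ω = 1.4 rad/sec.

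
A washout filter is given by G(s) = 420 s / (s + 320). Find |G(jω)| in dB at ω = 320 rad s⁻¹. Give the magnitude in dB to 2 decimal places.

49.45 dB

|j320| = 320
|j320 + 320| = √(320² + 320²) = 452.5
|G(j320)| = 420 × 320 / 452.5 = 296.98
20 log₁₀(296.98) = 49.455 dB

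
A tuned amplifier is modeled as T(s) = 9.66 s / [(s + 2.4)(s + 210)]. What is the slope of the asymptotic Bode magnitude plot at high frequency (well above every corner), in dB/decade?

-20 dB/decade

With 1 zero and 2 poles, the high-frequency asymptotic slope is 20 × (1 − 2) = -20 dB/decade.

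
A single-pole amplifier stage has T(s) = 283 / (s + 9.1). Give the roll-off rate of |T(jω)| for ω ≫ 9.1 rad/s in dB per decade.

With 0 zeros and 1 pole, the high-frequency asymptotic slope is 20 × (0 − 1) = -20 dB/decade.

-20 dB/decade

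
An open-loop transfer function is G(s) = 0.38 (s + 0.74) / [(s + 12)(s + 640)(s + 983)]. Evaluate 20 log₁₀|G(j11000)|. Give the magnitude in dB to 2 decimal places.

-170.11 dB

|j11000 + 0.74| = √(11000² + 0.74²) = 1.1e+04
|j11000 + 12| = √(11000² + 12²) = 1.1e+04
|j11000 + 640| = √(11000² + 640²) = 1.102e+04
|j11000 + 983| = √(11000² + 983²) = 1.104e+04
|G(j11000)| = 0.38 × 1.1e+04 / (1.1e+04 × 1.102e+04 × 1.104e+04) = 3.1227e-09
20 log₁₀(3.1227e-09) = -170.109 dB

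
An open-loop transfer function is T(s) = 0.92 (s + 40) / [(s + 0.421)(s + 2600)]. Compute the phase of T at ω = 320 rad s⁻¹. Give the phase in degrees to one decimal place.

∠(j320 + 40) = arctan(320/40) = 82.87°
∠(j320 + 0.421) = arctan(320/0.421) = 89.92°
∠(j320 + 2600) = arctan(320/2600) = 7.02°
∠T(j320) = 82.87° − (89.92° + 7.02°) = -14.07°

-14.1 deg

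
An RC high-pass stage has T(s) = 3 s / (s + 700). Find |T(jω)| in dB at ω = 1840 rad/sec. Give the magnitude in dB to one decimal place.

9.0 dB

|j1840| = 1840
|j1840 + 700| = √(1840² + 700²) = 1969
|T(j1840)| = 3 × 1840 / 1969 = 2.8039
20 log₁₀(2.8039) = 8.96 dB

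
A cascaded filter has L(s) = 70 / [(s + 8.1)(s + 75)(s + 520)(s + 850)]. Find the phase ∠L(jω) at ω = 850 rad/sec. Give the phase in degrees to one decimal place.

-278.0°

∠(j850 + 8.1) = arctan(850/8.1) = 89.45°
∠(j850 + 75) = arctan(850/75) = 84.96°
∠(j850 + 520) = arctan(850/520) = 58.54°
∠(j850 + 850) = arctan(850/850) = 45.00°
∠L(j850) = − (89.45° + 84.96° + 58.54° + 45.00°) = -277.95°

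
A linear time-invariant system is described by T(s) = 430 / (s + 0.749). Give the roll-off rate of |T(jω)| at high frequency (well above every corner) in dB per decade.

With 0 zeros and 1 pole, the high-frequency asymptotic slope is 20 × (0 − 1) = -20 dB/decade.

-20 dB/decade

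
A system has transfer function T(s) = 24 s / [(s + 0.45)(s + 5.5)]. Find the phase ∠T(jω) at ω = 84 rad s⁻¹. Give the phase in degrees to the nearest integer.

-86°

∠(j84) = 90.00°
∠(j84 + 0.45) = arctan(84/0.45) = 89.69°
∠(j84 + 5.5) = arctan(84/5.5) = 86.25°
∠T(j84) = 90.00° − (89.69° + 86.25°) = -85.95°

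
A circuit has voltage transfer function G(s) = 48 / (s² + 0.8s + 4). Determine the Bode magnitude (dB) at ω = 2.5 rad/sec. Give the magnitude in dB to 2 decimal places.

|(j2.5)² + 0.8(j2.5) + 4| = |-2.25 + j2| = 3.01
|G(j2.5)| = 48 / 3.01 = 15.945
20 log₁₀(15.945) = 24.052 dB

24.05 dB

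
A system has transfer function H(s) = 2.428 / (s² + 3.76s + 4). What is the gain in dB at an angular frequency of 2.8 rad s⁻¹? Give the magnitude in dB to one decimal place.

|(j2.8)² + 3.76(j2.8) + 4| = |-3.84 + j10.528| = 11.21
|H(j2.8)| = 2.428 / 11.21 = 0.21666
20 log₁₀(0.21666) = -13.28 dB

-13.3 dB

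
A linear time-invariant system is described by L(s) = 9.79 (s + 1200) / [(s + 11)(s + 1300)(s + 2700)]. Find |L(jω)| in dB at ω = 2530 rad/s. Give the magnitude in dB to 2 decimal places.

-119.75 dB

|j2530 + 1200| = √(2530² + 1200²) = 2800
|j2530 + 11| = √(2530² + 11²) = 2530
|j2530 + 1300| = √(2530² + 1300²) = 2844
|j2530 + 2700| = √(2530² + 2700²) = 3700
|L(j2530)| = 9.79 × 2800 / (2530 × 2844 × 3700) = 1.0295e-06
20 log₁₀(1.0295e-06) = -119.747 dB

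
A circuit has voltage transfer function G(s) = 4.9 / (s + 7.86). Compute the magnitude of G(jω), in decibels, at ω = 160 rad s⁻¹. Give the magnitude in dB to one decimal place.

-30.3 dB

|j160 + 7.86| = √(160² + 7.86²) = 160.2
|G(j160)| = 4.9 / 160.2 = 0.030588
20 log₁₀(0.030588) = -30.29 dB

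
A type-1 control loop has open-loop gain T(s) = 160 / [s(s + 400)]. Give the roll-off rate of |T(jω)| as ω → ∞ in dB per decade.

-40 dB/decade

With 0 zeros and 2 poles, the high-frequency asymptotic slope is 20 × (0 − 2) = -40 dB/decade.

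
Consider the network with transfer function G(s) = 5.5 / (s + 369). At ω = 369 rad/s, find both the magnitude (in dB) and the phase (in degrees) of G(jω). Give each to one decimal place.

|G| = -39.5 dB, ∠G = -45.0°

|j369 + 369| = √(369² + 369²) = 521.8
|G(j369)| = 5.5 / 521.8 = 0.01054
20 log₁₀(0.01054) = -39.54 dB
∠(j369 + 369) = arctan(369/369) = 45.00°
∠G(j369) = −45.00° = -45.00°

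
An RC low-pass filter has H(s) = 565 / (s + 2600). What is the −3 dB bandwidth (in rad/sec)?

2600 rad/sec

For a single-pole low-pass, the −3 dB point is at the pole: ω = 2600 rad/sec.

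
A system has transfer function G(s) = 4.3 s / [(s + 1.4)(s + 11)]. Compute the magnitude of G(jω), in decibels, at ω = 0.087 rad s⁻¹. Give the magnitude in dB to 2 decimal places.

|j0.087| = 0.087
|j0.087 + 1.4| = √(0.087² + 1.4²) = 1.403
|j0.087 + 11| = √(0.087² + 11²) = 11
|G(j0.087)| = 4.3 × 0.087 / (1.403 × 11) = 0.024245
20 log₁₀(0.024245) = -32.308 dB

-32.31 dB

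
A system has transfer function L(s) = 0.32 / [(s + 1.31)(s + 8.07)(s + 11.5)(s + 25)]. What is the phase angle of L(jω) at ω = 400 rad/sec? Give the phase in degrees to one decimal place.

∠(j400 + 1.31) = arctan(400/1.31) = 89.81°
∠(j400 + 8.07) = arctan(400/8.07) = 88.84°
∠(j400 + 11.5) = arctan(400/11.5) = 88.35°
∠(j400 + 25) = arctan(400/25) = 86.42°
∠L(j400) = − (89.81° + 88.84° + 88.35° + 86.42°) = -353.43°

-353.4°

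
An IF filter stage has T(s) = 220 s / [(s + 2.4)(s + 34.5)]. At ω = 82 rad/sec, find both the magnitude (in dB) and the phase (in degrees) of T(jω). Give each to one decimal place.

|T| = 7.9 dB, ∠T = -65.5°

|j82| = 82
|j82 + 2.4| = √(82² + 2.4²) = 82.04
|j82 + 34.5| = √(82² + 34.5²) = 88.96
|T(j82)| = 220 × 82 / (82.04 × 88.96) = 2.4719
20 log₁₀(2.4719) = 7.86 dB
∠(j82) = 90.00°
∠(j82 + 2.4) = arctan(82/2.4) = 88.32°
∠(j82 + 34.5) = arctan(82/34.5) = 67.18°
∠T(j82) = 90.00° − (88.32° + 67.18°) = -65.51°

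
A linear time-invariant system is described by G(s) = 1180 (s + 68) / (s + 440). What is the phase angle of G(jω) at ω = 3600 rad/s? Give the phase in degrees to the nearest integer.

6°

∠(j3600 + 68) = arctan(3600/68) = 88.92°
∠(j3600 + 440) = arctan(3600/440) = 83.03°
∠G(j3600) = 88.92° − 83.03° = 5.89°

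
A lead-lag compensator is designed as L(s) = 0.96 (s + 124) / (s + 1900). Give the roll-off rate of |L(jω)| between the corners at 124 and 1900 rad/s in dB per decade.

20 dB/decade

In this band the factors already past their corner are: zero at 124; net slope = 20 dB/decade.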